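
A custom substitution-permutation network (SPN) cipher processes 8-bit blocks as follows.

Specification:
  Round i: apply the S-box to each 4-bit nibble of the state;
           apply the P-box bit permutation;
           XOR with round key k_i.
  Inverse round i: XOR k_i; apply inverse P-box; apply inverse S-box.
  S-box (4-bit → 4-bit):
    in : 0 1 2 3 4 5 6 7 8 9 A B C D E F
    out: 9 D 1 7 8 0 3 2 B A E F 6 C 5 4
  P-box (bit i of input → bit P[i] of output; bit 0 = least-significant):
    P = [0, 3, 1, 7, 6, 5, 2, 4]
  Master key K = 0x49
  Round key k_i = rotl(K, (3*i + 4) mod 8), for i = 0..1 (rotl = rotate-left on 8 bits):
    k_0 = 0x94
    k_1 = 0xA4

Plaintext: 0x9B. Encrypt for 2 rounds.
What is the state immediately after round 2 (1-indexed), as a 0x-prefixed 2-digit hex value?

0xE6

s_0 = plaintext = 0x9B
s_1 = Round(s_0, k_0) = 0x2F
s_2 = Round(s_1, k_1) = 0xE6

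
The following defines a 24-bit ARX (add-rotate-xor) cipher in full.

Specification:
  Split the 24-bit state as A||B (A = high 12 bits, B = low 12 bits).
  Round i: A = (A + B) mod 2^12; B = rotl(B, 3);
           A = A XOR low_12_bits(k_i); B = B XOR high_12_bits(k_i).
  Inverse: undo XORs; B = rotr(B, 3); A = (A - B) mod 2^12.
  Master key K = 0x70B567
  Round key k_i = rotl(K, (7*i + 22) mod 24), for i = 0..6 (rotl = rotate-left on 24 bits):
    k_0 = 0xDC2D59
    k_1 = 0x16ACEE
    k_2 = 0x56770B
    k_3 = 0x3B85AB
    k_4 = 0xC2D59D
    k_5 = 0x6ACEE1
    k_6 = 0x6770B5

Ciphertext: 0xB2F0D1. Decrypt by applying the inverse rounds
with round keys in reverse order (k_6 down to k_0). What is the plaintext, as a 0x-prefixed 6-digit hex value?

s_0 = ciphertext = 0xB2F0D1
s_1 = InvRound(s_0, k_6) = 0xEC6CD4
s_2 = InvRound(s_1, k_5) = 0xED814F
s_3 = InvRound(s_2, k_4) = 0x5995AC
s_4 = InvRound(s_3, k_3) = 0x7708C2
s_5 = InvRound(s_4, k_2) = 0x4C7BB4
s_6 = InvRound(s_5, k_1) = 0xACED5B
s_7 = InvRound(s_6, k_0) = 0x584213

0x584213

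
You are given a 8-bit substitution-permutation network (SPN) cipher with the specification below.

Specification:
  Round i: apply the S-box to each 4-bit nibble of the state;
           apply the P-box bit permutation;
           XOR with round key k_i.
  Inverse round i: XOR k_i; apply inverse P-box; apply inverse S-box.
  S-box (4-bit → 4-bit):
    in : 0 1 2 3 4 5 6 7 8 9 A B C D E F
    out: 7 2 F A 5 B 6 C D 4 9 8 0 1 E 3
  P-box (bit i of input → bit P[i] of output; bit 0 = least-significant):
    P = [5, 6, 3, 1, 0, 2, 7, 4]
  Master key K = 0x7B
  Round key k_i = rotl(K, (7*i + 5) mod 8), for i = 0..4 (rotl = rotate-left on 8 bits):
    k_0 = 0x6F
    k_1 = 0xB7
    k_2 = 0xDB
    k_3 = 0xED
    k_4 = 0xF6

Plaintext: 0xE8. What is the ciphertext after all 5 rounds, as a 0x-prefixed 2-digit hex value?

0x01

s_0 = plaintext = 0xE8
s_1 = Round(s_0, k_0) = 0xD1
s_2 = Round(s_1, k_1) = 0xF6
s_3 = Round(s_2, k_2) = 0x96
s_4 = Round(s_3, k_3) = 0x25
s_5 = Round(s_4, k_4) = 0x01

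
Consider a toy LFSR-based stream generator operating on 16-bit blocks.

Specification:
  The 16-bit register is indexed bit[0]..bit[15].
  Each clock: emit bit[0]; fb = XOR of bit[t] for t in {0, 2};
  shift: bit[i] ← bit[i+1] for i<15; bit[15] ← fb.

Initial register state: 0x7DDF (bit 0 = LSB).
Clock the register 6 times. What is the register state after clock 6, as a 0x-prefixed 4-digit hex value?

reg_0 = 0x7DDF
clock 1: out=1, reg = 0x3EEF
clock 2: out=1, reg = 0x1F77
clock 3: out=1, reg = 0x0FBB
clock 4: out=1, reg = 0x87DD
clock 5: out=1, reg = 0x43EE
clock 6: out=0, reg = 0xA1F7

0xA1F7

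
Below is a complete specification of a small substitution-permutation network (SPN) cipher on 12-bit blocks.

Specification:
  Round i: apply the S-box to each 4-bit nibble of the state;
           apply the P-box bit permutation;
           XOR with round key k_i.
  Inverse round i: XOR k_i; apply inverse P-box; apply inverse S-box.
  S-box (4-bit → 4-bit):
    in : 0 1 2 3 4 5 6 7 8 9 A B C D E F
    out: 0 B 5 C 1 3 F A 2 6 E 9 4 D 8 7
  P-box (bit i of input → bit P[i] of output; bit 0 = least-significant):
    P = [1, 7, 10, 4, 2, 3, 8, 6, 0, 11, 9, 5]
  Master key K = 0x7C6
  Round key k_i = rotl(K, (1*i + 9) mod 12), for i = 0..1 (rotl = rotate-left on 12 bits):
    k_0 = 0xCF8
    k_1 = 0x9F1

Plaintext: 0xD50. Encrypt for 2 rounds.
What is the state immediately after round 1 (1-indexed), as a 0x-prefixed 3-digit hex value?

0xED5

s_0 = plaintext = 0xD50
s_1 = Round(s_0, k_0) = 0xED5
s_2 = Round(s_1, k_1) = 0x817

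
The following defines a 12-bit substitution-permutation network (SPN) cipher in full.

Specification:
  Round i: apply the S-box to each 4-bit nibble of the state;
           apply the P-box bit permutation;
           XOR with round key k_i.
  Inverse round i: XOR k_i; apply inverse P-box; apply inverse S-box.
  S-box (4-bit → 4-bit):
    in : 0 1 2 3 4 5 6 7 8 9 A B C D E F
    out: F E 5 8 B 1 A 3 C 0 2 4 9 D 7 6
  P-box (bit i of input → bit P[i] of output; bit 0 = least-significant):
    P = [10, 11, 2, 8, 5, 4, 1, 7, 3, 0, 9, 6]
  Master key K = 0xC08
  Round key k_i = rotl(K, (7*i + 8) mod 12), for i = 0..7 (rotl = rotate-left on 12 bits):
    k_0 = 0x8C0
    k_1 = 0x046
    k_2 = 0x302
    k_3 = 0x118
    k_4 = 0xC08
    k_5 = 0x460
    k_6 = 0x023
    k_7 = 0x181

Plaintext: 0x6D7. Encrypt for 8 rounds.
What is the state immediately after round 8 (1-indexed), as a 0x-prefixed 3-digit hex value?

0xF52

s_0 = plaintext = 0x6D7
s_1 = Round(s_0, k_0) = 0x423
s_2 = Round(s_1, k_1) = 0x12D
s_3 = Round(s_2, k_2) = 0x465
s_4 = Round(s_3, k_3) = 0x5C1
s_5 = Round(s_4, k_4) = 0x5A4
s_6 = Round(s_5, k_5) = 0x978
s_7 = Round(s_6, k_6) = 0x117
s_8 = Round(s_7, k_7) = 0xF52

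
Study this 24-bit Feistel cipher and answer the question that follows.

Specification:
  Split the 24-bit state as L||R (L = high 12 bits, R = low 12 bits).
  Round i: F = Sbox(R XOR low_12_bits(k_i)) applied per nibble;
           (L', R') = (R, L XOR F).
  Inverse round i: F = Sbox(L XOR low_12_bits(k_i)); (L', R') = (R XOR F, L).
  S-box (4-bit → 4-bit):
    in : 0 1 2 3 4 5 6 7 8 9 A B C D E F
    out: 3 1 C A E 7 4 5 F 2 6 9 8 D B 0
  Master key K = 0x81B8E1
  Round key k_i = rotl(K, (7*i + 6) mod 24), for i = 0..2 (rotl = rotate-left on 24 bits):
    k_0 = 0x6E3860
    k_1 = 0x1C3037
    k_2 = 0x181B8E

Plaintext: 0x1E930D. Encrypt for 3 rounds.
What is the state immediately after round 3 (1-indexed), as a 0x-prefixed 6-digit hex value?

0xC27DC6

s_0 = plaintext = 0x1E930D
s_1 = Round(s_0, k_0) = 0x30D8A4
s_2 = Round(s_1, k_1) = 0x8A4C27
s_3 = Round(s_2, k_2) = 0xC27DC6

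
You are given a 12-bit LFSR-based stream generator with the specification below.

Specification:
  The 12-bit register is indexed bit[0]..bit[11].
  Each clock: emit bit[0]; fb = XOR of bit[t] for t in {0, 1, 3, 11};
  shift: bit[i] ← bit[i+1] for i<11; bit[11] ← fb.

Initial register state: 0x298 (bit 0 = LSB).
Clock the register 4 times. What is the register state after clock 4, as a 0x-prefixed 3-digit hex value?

0xD29

reg_0 = 0x298
clock 1: out=0, reg = 0x94C
clock 2: out=0, reg = 0x4A6
clock 3: out=0, reg = 0xA53
clock 4: out=1, reg = 0xD29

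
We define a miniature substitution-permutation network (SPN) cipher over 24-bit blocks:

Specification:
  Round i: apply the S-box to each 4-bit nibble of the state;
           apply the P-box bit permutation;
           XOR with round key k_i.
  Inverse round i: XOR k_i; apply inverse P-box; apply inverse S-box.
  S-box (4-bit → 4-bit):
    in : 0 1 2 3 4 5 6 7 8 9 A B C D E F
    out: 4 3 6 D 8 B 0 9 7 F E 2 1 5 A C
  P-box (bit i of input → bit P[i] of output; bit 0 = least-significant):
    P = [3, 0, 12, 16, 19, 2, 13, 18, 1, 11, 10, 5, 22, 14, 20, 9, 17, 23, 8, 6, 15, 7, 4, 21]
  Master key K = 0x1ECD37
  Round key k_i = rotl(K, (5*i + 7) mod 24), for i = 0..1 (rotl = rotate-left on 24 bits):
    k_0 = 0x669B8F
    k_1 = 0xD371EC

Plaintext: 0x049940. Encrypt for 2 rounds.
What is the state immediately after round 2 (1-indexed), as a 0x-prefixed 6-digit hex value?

0x37C8D6

s_0 = plaintext = 0x049940
s_1 = Round(s_0, k_0) = 0x32C5FD
s_2 = Round(s_1, k_1) = 0x37C8D6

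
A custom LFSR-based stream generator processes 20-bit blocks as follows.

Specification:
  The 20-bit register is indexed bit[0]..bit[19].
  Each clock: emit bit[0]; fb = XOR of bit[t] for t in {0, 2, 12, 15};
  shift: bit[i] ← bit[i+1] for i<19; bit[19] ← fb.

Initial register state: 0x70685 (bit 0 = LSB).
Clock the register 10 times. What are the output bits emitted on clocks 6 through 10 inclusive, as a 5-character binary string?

00101

reg_0 = 0x70685
clock 1: out=1, reg = 0x38342
clock 2: out=0, reg = 0x9C1A1
clock 3: out=1, reg = 0x4E0D0
clock 4: out=0, reg = 0xA7068
clock 5: out=0, reg = 0xD3834
clock 6: out=0, reg = 0x69C1A
clock 7: out=0, reg = 0x34E0D
clock 8: out=1, reg = 0x1A706
clock 9: out=0, reg = 0x0D383
clock 10: out=1, reg = 0x869C1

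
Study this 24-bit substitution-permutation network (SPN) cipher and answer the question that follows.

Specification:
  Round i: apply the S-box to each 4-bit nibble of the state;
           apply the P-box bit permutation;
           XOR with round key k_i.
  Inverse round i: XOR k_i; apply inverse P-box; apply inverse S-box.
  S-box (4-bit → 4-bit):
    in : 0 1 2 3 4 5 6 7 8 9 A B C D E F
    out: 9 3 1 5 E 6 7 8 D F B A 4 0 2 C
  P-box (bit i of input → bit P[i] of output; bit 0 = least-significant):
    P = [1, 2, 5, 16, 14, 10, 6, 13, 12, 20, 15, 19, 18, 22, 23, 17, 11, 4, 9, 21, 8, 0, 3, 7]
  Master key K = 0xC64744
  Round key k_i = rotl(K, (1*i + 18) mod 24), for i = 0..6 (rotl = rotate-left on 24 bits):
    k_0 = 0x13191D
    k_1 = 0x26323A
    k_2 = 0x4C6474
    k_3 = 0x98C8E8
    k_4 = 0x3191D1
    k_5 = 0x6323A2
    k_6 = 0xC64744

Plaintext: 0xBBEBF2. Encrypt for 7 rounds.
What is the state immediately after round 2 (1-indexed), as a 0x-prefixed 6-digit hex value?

0x9AA367

s_0 = plaintext = 0xBBEBF2
s_1 = Round(s_0, k_0) = 0x6B39CE
s_2 = Round(s_1, k_1) = 0x9AA367
s_3 = Round(s_2, k_2) = 0x2BB9AD
s_4 = Round(s_3, k_3) = 0xE23DF8
s_5 = Round(s_4, k_4) = 0xB4B9B2
s_6 = Round(s_5, k_5) = 0x199531
s_7 = Round(s_6, k_6) = 0x308C13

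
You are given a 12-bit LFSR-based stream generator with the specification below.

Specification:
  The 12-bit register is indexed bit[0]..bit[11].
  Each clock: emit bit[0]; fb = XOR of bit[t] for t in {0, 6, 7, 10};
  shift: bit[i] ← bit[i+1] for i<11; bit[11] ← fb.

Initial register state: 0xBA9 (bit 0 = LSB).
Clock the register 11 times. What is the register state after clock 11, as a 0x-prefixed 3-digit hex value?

0x175

reg_0 = 0xBA9
clock 1: out=1, reg = 0x5D4
clock 2: out=0, reg = 0xAEA
clock 3: out=0, reg = 0x575
clock 4: out=1, reg = 0xABA
clock 5: out=0, reg = 0xD5D
clock 6: out=1, reg = 0xEAE
clock 7: out=0, reg = 0x757
clock 8: out=1, reg = 0xBAB
clock 9: out=1, reg = 0x5D5
clock 10: out=1, reg = 0x2EA
clock 11: out=0, reg = 0x175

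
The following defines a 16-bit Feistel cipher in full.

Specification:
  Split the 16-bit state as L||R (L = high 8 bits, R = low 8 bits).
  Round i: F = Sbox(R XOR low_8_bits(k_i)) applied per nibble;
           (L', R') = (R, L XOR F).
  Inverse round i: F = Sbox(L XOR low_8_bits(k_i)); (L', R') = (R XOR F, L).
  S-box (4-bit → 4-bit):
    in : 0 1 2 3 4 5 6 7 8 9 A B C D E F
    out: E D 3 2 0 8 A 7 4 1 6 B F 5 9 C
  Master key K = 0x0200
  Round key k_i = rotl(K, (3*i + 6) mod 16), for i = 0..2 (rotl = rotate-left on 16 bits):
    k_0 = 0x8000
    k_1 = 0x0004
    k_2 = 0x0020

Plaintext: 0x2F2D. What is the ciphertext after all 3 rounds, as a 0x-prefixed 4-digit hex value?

s_0 = plaintext = 0x2F2D
s_1 = Round(s_0, k_0) = 0x2D1A
s_2 = Round(s_1, k_1) = 0x1AF4
s_3 = Round(s_2, k_2) = 0xF44A

0xF44A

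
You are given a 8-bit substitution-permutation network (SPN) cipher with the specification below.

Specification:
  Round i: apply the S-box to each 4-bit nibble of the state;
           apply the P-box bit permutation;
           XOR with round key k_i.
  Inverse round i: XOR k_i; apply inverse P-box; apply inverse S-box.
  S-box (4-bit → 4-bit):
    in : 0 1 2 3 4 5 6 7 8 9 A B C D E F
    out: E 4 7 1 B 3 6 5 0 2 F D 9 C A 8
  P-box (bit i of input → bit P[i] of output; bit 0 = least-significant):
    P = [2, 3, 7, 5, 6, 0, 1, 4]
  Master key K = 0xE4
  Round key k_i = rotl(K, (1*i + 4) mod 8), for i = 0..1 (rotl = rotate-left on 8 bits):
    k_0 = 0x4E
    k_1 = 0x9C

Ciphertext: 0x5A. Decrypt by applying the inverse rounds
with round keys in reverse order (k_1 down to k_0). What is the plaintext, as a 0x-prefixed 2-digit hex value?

0xEE

s_0 = ciphertext = 0x5A
s_1 = InvRound(s_0, k_1) = 0x77
s_2 = InvRound(s_1, k_0) = 0xEE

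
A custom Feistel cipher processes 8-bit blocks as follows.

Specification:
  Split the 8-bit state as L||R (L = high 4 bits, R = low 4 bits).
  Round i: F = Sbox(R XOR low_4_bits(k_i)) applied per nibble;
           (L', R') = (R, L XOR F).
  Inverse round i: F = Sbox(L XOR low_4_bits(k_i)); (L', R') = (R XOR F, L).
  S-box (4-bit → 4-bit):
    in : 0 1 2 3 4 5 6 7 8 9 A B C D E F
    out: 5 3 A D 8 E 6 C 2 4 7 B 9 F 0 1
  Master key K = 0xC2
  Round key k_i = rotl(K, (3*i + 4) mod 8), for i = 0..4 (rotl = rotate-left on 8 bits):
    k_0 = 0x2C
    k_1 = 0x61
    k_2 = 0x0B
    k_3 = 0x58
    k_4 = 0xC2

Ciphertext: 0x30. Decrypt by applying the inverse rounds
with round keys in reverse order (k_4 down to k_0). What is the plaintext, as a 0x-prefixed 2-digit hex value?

s_0 = ciphertext = 0x30
s_1 = InvRound(s_0, k_4) = 0x33
s_2 = InvRound(s_1, k_3) = 0x83
s_3 = InvRound(s_2, k_2) = 0xE8
s_4 = InvRound(s_3, k_1) = 0x9E
s_5 = InvRound(s_4, k_0) = 0x09

0x09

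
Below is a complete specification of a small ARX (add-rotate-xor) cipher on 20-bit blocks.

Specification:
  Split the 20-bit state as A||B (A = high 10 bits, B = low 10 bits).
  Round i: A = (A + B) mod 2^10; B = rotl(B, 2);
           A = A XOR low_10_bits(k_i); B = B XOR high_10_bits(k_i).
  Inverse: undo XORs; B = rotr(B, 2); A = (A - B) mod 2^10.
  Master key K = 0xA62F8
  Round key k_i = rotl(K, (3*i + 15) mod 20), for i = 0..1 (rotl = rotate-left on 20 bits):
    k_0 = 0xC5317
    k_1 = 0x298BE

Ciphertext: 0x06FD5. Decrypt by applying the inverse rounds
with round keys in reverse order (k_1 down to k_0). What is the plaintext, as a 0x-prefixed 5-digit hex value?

s_0 = ciphertext = 0x06FD5
s_1 = InvRound(s_0, k_1) = 0x327DC
s_2 = InvRound(s_1, k_0) = 0xEB032

0xEB032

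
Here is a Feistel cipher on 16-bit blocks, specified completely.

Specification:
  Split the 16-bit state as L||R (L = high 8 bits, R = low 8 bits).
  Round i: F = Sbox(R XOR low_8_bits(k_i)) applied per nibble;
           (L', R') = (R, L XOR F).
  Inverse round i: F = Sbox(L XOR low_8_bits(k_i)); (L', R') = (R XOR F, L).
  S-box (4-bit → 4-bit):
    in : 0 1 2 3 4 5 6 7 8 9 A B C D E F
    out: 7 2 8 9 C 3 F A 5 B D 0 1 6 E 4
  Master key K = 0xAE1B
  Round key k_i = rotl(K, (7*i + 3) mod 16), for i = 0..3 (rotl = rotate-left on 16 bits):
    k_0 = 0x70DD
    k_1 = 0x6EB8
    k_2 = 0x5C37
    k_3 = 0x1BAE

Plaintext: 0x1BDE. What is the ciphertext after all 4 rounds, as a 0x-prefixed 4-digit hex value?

s_0 = plaintext = 0x1BDE
s_1 = Round(s_0, k_0) = 0xDE62
s_2 = Round(s_1, k_1) = 0x62B3
s_3 = Round(s_2, k_2) = 0xB33E
s_4 = Round(s_3, k_3) = 0x3E04

0x3E04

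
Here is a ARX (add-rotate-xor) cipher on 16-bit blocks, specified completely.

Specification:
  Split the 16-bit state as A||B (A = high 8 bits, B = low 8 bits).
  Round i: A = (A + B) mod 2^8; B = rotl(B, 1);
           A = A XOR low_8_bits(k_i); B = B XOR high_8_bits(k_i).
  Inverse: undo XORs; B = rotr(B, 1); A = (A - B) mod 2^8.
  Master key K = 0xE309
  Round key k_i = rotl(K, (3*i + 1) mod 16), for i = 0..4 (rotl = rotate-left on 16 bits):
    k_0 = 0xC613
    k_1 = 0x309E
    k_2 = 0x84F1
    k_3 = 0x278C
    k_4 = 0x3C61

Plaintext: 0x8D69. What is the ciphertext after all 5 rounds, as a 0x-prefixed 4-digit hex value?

s_0 = plaintext = 0x8D69
s_1 = Round(s_0, k_0) = 0xE514
s_2 = Round(s_1, k_1) = 0x6718
s_3 = Round(s_2, k_2) = 0x8EB4
s_4 = Round(s_3, k_3) = 0xCE4E
s_5 = Round(s_4, k_4) = 0x7DA0

0x7DA0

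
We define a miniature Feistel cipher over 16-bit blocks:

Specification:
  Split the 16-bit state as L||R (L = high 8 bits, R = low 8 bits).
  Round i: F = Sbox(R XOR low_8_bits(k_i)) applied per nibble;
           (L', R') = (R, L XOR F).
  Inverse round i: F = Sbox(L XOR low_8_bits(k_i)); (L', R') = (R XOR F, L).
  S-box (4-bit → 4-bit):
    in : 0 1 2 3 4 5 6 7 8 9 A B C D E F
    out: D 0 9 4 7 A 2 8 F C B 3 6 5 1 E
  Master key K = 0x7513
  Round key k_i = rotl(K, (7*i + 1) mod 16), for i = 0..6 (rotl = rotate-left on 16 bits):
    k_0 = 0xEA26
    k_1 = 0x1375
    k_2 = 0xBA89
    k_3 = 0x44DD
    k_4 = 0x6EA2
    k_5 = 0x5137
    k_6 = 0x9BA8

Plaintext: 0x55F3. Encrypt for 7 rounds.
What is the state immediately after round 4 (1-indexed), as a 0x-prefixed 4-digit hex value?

s_0 = plaintext = 0x55F3
s_1 = Round(s_0, k_0) = 0xF30F
s_2 = Round(s_1, k_1) = 0x0F78
s_3 = Round(s_2, k_2) = 0x78EF
s_4 = Round(s_3, k_3) = 0xEF31
s_5 = Round(s_4, k_4) = 0x312B
s_6 = Round(s_5, k_5) = 0x2B37
s_7 = Round(s_6, k_6) = 0x37E5

0xEF31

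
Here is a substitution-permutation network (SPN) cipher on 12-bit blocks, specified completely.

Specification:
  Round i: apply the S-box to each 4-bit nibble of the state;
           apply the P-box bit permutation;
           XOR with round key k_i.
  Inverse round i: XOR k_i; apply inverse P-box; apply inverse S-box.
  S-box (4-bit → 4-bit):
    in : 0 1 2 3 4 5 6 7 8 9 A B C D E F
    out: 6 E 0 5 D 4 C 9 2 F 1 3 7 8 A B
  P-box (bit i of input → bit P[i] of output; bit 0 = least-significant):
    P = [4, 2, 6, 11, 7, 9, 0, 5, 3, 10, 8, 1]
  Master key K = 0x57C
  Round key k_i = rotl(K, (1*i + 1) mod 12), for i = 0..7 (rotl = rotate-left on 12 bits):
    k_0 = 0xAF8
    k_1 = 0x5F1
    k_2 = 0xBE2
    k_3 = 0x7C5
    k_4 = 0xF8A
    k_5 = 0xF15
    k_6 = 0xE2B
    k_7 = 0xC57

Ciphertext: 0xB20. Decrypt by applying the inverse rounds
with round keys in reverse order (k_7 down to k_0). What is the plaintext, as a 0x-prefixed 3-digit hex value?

0x6DA

s_0 = ciphertext = 0xB20
s_1 = InvRound(s_0, k_7) = 0x11C
s_2 = InvRound(s_1, k_6) = 0x11F
s_3 = InvRound(s_2, k_5) = 0xF8D
s_4 = InvRound(s_3, k_4) = 0xD58
s_5 = InvRound(s_4, k_3) = 0xACF
s_6 = InvRound(s_5, k_2) = 0x368
s_7 = InvRound(s_6, k_1) = 0xBCA
s_8 = InvRound(s_7, k_0) = 0x6DA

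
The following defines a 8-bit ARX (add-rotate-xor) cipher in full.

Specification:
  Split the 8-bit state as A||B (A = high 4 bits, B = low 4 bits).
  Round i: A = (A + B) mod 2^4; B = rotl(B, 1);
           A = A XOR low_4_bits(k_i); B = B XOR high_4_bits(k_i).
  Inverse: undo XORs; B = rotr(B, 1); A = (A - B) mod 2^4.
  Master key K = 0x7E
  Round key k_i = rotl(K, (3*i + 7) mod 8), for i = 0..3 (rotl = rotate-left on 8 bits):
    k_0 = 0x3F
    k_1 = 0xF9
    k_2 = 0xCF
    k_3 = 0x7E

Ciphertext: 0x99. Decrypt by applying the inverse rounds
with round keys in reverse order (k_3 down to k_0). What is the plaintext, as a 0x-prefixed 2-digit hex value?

s_0 = ciphertext = 0x99
s_1 = InvRound(s_0, k_3) = 0x07
s_2 = InvRound(s_1, k_2) = 0x2D
s_3 = InvRound(s_2, k_1) = 0xA1
s_4 = InvRound(s_3, k_0) = 0x41

0x41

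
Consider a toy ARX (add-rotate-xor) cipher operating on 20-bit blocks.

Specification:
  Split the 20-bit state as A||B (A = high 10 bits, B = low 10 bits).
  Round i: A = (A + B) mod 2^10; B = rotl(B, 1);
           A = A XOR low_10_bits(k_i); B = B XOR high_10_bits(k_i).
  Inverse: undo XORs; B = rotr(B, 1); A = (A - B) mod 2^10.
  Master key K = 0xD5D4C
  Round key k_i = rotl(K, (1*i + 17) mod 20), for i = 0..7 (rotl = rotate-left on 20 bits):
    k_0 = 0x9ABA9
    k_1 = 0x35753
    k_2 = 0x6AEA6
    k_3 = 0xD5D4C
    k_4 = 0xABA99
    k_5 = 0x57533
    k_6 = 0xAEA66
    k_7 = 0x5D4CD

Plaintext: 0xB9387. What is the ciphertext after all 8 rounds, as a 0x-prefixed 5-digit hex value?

0x4CFF1

s_0 = plaintext = 0xB9387
s_1 = Round(s_0, k_0) = 0x70965
s_2 = Round(s_1, k_1) = 0x1D21F
s_3 = Round(s_2, k_2) = 0x0D594
s_4 = Round(s_3, k_3) = 0x2147F
s_5 = Round(s_4, k_4) = 0xE7650
s_6 = Round(s_5, k_5) = 0x379FC
s_7 = Round(s_6, k_6) = 0x2F142
s_8 = Round(s_7, k_7) = 0x4CFF1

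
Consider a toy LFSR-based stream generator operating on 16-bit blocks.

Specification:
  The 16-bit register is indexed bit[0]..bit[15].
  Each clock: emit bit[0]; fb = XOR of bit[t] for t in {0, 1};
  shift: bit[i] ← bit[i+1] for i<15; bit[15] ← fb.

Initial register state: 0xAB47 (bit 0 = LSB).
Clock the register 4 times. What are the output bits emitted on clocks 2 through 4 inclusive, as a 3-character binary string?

reg_0 = 0xAB47
clock 1: out=1, reg = 0x55A3
clock 2: out=1, reg = 0x2AD1
clock 3: out=1, reg = 0x9568
clock 4: out=0, reg = 0x4AB4

110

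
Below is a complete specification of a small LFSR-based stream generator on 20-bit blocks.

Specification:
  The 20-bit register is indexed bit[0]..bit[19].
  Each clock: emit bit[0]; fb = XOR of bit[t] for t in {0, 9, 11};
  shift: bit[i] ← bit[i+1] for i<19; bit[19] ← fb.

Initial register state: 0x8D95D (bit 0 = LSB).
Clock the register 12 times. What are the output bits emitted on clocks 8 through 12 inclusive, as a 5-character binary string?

01001

reg_0 = 0x8D95D
clock 1: out=1, reg = 0x46CAE
clock 2: out=0, reg = 0xA3657
clock 3: out=1, reg = 0x51B2B
clock 4: out=1, reg = 0xA8D95
clock 5: out=1, reg = 0x546CA
clock 6: out=0, reg = 0xAA365
clock 7: out=1, reg = 0x551B2
clock 8: out=0, reg = 0x2A8D9
clock 9: out=1, reg = 0x1546C
clock 10: out=0, reg = 0x0AA36
clock 11: out=0, reg = 0x0551B
clock 12: out=1, reg = 0x82A8D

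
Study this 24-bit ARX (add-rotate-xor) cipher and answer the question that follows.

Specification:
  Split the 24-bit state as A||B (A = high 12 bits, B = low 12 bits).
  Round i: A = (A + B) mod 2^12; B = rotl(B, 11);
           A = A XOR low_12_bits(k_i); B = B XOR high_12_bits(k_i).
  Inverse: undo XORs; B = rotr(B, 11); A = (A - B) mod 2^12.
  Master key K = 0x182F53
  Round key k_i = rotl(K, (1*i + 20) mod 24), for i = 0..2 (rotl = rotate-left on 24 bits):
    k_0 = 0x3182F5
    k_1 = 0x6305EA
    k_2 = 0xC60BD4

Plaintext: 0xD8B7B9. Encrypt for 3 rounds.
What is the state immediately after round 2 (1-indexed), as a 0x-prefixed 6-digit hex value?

0x59F252

s_0 = plaintext = 0xD8B7B9
s_1 = Round(s_0, k_0) = 0x7B18C4
s_2 = Round(s_1, k_1) = 0x59F252
s_3 = Round(s_2, k_2) = 0xC25D49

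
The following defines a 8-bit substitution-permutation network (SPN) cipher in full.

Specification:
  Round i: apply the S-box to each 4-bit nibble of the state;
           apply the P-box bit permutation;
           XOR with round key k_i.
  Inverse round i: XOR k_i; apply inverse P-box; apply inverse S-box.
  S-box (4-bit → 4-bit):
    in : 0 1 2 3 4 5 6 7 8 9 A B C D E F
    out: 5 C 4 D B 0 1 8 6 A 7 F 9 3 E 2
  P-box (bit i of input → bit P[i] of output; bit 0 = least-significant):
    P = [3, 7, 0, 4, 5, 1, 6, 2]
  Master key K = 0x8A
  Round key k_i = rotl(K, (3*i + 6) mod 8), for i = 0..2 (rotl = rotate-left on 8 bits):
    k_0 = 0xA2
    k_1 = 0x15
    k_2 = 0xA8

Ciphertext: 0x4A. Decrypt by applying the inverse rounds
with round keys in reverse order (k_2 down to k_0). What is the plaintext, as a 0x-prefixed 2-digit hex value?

0xB7

s_0 = ciphertext = 0x4A
s_1 = InvRound(s_0, k_2) = 0xAF
s_2 = InvRound(s_1, k_1) = 0xD4
s_3 = InvRound(s_2, k_0) = 0xB7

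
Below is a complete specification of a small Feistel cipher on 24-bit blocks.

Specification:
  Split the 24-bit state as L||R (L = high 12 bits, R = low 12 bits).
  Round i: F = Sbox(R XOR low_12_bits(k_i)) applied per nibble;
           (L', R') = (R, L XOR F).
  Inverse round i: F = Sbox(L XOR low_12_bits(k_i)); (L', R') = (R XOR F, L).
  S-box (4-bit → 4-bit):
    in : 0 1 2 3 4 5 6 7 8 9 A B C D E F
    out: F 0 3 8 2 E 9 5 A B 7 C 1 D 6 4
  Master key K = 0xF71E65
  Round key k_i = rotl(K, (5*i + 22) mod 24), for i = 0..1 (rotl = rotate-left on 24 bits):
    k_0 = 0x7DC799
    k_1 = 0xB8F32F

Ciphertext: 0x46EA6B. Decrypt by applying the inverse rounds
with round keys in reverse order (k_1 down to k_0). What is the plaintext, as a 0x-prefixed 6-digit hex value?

s_0 = ciphertext = 0x46EA6B
s_1 = InvRound(s_0, k_1) = 0xF4B46E
s_2 = InvRound(s_1, k_0) = 0xEBDF4B

0xEBDF4B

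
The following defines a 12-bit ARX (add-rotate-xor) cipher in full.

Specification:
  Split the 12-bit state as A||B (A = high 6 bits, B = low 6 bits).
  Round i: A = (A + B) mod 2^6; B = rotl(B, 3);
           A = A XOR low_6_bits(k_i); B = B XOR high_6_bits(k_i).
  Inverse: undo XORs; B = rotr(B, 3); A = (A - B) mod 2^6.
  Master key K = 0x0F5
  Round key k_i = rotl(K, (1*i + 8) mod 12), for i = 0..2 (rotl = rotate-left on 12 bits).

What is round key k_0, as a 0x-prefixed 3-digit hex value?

0x50F

K = 0x0F5
k_0 = rotl(K, (1*0+8) mod 12) = rotl(K, 8) = 0x50F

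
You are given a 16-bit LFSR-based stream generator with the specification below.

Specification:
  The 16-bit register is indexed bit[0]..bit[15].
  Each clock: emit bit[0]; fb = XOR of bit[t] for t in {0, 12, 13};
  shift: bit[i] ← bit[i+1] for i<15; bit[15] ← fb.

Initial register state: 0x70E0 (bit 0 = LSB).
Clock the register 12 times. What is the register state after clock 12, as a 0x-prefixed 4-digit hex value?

reg_0 = 0x70E0
clock 1: out=0, reg = 0x3870
clock 2: out=0, reg = 0x1C38
clock 3: out=0, reg = 0x8E1C
clock 4: out=0, reg = 0x470E
clock 5: out=0, reg = 0x2387
clock 6: out=1, reg = 0x11C3
clock 7: out=1, reg = 0x08E1
clock 8: out=1, reg = 0x8470
clock 9: out=0, reg = 0x4238
clock 10: out=0, reg = 0x211C
clock 11: out=0, reg = 0x908E
clock 12: out=0, reg = 0xC847

0xC847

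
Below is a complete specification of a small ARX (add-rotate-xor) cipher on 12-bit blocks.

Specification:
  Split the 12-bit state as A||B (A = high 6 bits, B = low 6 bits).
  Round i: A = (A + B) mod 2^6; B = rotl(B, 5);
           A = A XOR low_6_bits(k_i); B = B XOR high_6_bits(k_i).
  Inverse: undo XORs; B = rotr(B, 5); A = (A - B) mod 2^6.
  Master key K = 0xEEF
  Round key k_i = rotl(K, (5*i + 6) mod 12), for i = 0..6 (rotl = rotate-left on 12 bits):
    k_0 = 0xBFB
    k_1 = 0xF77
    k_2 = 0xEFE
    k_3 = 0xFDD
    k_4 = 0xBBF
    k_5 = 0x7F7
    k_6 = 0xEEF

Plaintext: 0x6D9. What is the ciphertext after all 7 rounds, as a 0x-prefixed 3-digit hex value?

s_0 = plaintext = 0x6D9
s_1 = Round(s_0, k_0) = 0x3C3
s_2 = Round(s_1, k_1) = 0x95C
s_3 = Round(s_2, k_2) = 0xFF5
s_4 = Round(s_3, k_3) = 0xA45
s_5 = Round(s_4, k_4) = 0x44C
s_6 = Round(s_5, k_5) = 0xA99
s_7 = Round(s_6, k_6) = 0xB17

0xB17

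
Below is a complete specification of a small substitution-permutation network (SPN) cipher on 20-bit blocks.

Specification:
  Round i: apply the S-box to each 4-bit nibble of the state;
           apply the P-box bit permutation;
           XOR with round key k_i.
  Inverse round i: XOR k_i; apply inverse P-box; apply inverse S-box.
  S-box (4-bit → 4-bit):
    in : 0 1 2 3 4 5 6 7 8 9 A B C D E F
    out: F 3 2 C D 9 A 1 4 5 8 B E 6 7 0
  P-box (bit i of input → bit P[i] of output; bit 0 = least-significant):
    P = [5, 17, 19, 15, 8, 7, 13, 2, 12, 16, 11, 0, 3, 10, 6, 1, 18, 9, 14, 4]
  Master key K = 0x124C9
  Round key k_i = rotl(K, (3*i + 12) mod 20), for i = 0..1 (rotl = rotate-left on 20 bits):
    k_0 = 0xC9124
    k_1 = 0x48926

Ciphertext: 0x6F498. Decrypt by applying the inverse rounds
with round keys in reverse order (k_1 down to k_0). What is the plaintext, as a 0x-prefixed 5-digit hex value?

0x7FC3E

s_0 = ciphertext = 0x6F498
s_1 = InvRound(s_0, k_1) = 0x3B901
s_2 = InvRound(s_1, k_0) = 0x7FC3E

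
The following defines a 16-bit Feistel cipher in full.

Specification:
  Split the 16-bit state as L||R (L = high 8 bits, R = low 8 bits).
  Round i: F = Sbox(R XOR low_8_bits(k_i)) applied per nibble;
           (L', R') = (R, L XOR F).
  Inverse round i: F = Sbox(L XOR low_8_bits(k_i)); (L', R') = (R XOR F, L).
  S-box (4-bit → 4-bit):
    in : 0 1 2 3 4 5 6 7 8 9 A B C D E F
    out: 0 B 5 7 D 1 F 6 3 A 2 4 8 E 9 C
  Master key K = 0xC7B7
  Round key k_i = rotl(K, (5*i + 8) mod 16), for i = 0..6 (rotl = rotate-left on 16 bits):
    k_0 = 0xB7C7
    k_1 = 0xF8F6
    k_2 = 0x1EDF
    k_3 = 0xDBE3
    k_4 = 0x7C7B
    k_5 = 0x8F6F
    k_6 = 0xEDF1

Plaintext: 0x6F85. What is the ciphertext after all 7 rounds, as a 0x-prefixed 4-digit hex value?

s_0 = plaintext = 0x6F85
s_1 = Round(s_0, k_0) = 0x85BA
s_2 = Round(s_1, k_1) = 0xBA5D
s_3 = Round(s_2, k_2) = 0x5D8F
s_4 = Round(s_3, k_3) = 0x8FA5
s_5 = Round(s_4, k_4) = 0xA566
s_6 = Round(s_5, k_5) = 0x66AF
s_7 = Round(s_6, k_6) = 0xAF7F

0xAF7F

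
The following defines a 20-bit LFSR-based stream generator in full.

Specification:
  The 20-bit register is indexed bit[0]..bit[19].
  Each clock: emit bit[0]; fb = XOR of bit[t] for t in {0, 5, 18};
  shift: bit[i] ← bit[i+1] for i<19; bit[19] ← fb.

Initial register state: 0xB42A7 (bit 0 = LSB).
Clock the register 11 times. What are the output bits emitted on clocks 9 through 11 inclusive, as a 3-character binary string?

010

reg_0 = 0xB42A7
clock 1: out=1, reg = 0x5A153
clock 2: out=1, reg = 0x2D0A9
clock 3: out=1, reg = 0x16854
clock 4: out=0, reg = 0x0B42A
clock 5: out=0, reg = 0x85A15
clock 6: out=1, reg = 0xC2D0A
clock 7: out=0, reg = 0xE1685
clock 8: out=1, reg = 0x70B42
clock 9: out=0, reg = 0xB85A1
clock 10: out=1, reg = 0x5C2D0
clock 11: out=0, reg = 0xAE168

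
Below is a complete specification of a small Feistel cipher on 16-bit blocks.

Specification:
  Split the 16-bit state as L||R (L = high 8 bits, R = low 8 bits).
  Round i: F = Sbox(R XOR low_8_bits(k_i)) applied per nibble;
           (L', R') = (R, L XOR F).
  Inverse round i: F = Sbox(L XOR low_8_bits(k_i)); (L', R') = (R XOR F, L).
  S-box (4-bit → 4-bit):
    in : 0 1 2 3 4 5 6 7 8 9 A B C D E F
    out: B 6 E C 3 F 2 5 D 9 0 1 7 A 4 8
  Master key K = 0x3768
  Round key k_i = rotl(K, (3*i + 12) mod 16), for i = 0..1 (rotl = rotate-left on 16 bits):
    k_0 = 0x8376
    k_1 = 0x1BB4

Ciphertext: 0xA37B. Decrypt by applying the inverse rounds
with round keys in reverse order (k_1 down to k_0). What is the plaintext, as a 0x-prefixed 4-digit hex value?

s_0 = ciphertext = 0xA37B
s_1 = InvRound(s_0, k_1) = 0x1EA3
s_2 = InvRound(s_1, k_0) = 0x8E1E

0x8E1E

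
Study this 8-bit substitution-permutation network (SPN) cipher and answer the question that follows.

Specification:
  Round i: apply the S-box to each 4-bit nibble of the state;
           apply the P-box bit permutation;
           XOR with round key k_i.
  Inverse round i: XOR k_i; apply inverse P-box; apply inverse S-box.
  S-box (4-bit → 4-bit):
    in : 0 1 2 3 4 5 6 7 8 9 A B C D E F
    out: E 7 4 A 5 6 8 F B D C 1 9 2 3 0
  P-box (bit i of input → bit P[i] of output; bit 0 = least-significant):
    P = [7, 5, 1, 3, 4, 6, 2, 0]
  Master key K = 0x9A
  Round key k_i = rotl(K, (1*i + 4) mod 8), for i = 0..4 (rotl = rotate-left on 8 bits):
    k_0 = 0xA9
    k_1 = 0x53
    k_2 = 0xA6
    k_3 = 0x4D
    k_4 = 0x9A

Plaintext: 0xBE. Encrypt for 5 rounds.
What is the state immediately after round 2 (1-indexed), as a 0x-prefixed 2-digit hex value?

s_0 = plaintext = 0xBE
s_1 = Round(s_0, k_0) = 0x19
s_2 = Round(s_1, k_1) = 0x8D
s_3 = Round(s_2, k_2) = 0xD7
s_4 = Round(s_3, k_3) = 0xA7
s_5 = Round(s_4, k_4) = 0x35

0x8D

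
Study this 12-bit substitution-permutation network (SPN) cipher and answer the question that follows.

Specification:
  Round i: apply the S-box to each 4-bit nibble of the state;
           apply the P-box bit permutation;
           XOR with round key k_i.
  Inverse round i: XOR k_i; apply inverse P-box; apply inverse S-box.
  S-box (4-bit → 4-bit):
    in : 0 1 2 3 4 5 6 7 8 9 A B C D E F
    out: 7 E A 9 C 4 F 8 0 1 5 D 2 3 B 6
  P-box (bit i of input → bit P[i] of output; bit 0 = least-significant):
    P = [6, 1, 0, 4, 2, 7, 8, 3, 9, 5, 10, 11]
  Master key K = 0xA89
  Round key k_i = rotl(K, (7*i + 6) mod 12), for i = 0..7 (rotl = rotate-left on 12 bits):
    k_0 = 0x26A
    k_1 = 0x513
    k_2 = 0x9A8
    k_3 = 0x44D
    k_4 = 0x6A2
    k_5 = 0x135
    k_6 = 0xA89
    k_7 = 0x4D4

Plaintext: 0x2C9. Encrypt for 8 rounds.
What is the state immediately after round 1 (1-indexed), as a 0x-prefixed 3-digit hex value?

0xA8A

s_0 = plaintext = 0x2C9
s_1 = Round(s_0, k_0) = 0xA8A
s_2 = Round(s_1, k_1) = 0x352
s_3 = Round(s_2, k_2) = 0x2BA
s_4 = Round(s_3, k_3) = 0xD20
s_5 = Round(s_4, k_4) = 0x449
s_6 = Round(s_5, k_5) = 0xC7D
s_7 = Round(s_6, k_6) = 0xAE3
s_8 = Round(s_7, k_7) = 0x208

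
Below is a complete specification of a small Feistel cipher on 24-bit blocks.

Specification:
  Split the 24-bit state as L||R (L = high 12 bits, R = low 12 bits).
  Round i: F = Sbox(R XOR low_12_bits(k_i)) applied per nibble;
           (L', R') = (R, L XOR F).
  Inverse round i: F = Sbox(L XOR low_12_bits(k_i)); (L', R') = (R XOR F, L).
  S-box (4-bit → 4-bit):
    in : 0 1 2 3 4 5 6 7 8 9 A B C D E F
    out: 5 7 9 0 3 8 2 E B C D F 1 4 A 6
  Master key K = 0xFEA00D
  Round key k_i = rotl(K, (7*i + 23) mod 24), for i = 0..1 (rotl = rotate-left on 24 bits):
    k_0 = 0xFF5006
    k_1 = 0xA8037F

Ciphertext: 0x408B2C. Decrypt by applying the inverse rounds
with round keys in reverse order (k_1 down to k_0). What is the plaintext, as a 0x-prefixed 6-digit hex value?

0xC1B5C2

s_0 = ciphertext = 0x408B2C
s_1 = InvRound(s_0, k_1) = 0x5C2408
s_2 = InvRound(s_1, k_0) = 0xC1B5C2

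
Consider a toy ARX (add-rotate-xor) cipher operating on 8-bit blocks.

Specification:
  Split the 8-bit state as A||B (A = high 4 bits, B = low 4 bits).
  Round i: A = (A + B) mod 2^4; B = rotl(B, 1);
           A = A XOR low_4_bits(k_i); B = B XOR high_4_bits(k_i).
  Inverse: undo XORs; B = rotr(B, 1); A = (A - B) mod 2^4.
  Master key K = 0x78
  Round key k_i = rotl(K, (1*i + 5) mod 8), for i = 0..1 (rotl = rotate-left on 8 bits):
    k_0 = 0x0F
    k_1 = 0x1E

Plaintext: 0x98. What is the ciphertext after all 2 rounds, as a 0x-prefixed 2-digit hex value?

0x13

s_0 = plaintext = 0x98
s_1 = Round(s_0, k_0) = 0xE1
s_2 = Round(s_1, k_1) = 0x13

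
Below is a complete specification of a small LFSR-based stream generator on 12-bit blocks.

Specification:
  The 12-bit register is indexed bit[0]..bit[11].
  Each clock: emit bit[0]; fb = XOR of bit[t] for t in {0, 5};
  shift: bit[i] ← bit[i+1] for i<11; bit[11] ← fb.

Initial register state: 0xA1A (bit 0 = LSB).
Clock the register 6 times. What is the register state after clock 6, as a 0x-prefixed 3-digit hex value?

0x2A8

reg_0 = 0xA1A
clock 1: out=0, reg = 0x50D
clock 2: out=1, reg = 0xA86
clock 3: out=0, reg = 0x543
clock 4: out=1, reg = 0xAA1
clock 5: out=1, reg = 0x550
clock 6: out=0, reg = 0x2A8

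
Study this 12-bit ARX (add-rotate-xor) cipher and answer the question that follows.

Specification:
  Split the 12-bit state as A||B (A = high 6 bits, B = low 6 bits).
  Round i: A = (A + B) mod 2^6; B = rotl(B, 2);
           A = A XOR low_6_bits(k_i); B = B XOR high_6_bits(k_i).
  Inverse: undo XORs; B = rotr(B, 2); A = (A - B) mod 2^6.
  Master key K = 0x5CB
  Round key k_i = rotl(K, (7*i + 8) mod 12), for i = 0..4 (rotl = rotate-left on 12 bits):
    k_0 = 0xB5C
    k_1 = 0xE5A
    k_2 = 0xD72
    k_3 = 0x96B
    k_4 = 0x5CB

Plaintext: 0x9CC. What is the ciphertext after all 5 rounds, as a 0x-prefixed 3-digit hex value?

0x910

s_0 = plaintext = 0x9CC
s_1 = Round(s_0, k_0) = 0xBDD
s_2 = Round(s_1, k_1) = 0x58C
s_3 = Round(s_2, k_2) = 0x405
s_4 = Round(s_3, k_3) = 0xFB1
s_5 = Round(s_4, k_4) = 0x910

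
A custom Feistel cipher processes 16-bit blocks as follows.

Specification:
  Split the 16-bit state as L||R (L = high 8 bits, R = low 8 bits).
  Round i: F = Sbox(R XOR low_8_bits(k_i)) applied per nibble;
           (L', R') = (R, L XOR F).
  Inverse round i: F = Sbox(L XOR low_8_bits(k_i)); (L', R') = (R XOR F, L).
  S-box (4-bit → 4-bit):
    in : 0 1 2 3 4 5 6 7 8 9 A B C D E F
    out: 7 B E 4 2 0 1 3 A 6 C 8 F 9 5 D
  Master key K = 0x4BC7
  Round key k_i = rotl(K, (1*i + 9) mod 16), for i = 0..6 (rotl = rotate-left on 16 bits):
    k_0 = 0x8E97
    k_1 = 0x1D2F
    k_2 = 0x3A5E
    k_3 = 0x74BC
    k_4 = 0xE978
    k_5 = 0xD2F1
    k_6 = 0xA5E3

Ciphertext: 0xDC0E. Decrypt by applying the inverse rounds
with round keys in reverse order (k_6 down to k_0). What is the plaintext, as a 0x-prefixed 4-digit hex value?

s_0 = ciphertext = 0xDC0E
s_1 = InvRound(s_0, k_6) = 0x43DC
s_2 = InvRound(s_1, k_5) = 0x5243
s_3 = InvRound(s_2, k_4) = 0xAF52
s_4 = InvRound(s_3, k_3) = 0xE6AF
s_5 = InvRound(s_4, k_2) = 0x25E6
s_6 = InvRound(s_5, k_1) = 0x9A25
s_7 = InvRound(s_6, k_0) = 0x5C9A

0x5C9A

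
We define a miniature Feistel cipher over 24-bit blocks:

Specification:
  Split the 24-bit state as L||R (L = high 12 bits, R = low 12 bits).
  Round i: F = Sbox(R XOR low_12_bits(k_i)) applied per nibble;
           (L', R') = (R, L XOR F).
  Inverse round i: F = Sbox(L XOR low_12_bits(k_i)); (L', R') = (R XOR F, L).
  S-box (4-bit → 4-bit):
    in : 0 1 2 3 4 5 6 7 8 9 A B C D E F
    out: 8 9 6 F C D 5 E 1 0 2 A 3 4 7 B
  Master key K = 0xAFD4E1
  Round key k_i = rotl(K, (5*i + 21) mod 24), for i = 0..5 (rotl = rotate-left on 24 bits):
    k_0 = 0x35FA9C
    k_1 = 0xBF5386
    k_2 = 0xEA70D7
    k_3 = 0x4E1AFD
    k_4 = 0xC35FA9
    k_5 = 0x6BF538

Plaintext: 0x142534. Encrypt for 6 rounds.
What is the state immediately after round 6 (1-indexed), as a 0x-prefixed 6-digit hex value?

s_0 = plaintext = 0x142534
s_1 = Round(s_0, k_0) = 0x534A63
s_2 = Round(s_1, k_1) = 0xA63549
s_3 = Round(s_2, k_2) = 0x549764
s_4 = Round(s_3, k_3) = 0x764149
s_5 = Round(s_4, k_4) = 0x14901C
s_6 = Round(s_5, k_5) = 0x01CC25

0x01CC25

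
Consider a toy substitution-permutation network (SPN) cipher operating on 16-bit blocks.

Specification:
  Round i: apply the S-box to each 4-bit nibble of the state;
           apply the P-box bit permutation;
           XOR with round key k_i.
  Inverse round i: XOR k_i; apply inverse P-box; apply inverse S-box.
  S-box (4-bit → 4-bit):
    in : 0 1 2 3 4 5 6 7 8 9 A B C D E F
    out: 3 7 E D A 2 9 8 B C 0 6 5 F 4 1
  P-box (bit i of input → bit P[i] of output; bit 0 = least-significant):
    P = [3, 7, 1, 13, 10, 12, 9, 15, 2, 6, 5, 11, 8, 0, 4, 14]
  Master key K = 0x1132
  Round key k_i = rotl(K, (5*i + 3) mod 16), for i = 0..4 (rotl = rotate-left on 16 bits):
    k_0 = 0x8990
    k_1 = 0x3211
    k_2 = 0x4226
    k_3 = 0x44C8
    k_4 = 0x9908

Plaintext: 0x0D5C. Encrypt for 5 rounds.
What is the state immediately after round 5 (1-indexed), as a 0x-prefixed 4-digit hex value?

0xC0C2

s_0 = plaintext = 0x0D5C
s_1 = Round(s_0, k_0) = 0x90FF
s_2 = Round(s_1, k_1) = 0x764D
s_3 = Round(s_2, k_2) = 0xBAA8
s_4 = Round(s_3, k_3) = 0x6451
s_5 = Round(s_4, k_4) = 0xC0C2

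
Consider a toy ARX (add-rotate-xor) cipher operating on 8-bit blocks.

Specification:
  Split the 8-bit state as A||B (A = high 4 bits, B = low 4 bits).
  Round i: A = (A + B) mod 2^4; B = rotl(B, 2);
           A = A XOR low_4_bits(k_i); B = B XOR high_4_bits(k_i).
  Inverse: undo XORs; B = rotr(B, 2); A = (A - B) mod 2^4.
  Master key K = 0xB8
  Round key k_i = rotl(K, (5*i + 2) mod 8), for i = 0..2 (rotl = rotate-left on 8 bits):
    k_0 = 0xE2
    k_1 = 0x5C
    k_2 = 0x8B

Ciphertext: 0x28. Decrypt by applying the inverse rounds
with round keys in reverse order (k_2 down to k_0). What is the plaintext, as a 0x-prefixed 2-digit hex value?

0x4E

s_0 = ciphertext = 0x28
s_1 = InvRound(s_0, k_2) = 0x90
s_2 = InvRound(s_1, k_1) = 0x05
s_3 = InvRound(s_2, k_0) = 0x4E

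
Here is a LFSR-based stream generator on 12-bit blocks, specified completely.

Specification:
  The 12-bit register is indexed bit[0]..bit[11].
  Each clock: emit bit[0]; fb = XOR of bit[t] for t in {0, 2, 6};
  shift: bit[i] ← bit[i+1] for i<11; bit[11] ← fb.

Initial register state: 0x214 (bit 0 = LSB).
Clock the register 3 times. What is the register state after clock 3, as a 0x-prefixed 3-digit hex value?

reg_0 = 0x214
clock 1: out=0, reg = 0x90A
clock 2: out=0, reg = 0x485
clock 3: out=1, reg = 0x242

0x242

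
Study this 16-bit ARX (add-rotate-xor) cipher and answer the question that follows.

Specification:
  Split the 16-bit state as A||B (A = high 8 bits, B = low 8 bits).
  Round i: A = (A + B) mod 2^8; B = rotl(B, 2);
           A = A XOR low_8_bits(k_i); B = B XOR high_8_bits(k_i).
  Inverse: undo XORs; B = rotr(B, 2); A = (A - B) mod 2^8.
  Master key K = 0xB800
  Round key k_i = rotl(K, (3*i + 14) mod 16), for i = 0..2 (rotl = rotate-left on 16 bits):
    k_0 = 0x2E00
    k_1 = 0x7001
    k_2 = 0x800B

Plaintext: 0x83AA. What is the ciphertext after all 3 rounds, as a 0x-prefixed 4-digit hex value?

s_0 = plaintext = 0x83AA
s_1 = Round(s_0, k_0) = 0x2D84
s_2 = Round(s_1, k_1) = 0xB062
s_3 = Round(s_2, k_2) = 0x1909

0x1909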